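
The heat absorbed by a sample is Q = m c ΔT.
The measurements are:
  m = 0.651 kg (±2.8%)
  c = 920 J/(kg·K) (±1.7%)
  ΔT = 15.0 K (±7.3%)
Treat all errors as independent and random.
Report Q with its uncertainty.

For a monomial Q ∝ m, c, ΔT, fractional errors add in quadrature:
  (1·δm/m)² = (1×0.0280)² = 0.000784;  (1·δc/c)² = (1×0.0170)² = 0.000289;  (1·δΔT/ΔT)² = (1×0.0730)² = 0.00533
δQ/Q = √(0.00640) = 0.0800
Q = 8980 J, so δQ = 0.0800 × 8980 = 719 J.

8980 ± 719 J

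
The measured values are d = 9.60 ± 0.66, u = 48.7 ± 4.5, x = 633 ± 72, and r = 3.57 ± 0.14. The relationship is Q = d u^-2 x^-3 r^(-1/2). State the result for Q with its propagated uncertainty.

For a monomial Q ∝ d, u^-2, x^-3, r^(-1/2), fractional errors add in quadrature:
  (1·δd/d)² = (1×0.0688)² = 0.00473;  (-2·δu/u)² = (-2×0.0924)² = 0.0342;  (-3·δx/x)² = (-3×0.114)² = 0.116;  (−½·δr/r)² = (-0.5×0.0392)² = 0.000384
δQ/Q = √(0.156) = 0.395
Q = 8.45e-12, so δQ = 0.395 × 8.45e-12 = 3.33e-12.

(8.45 ± 3.33) × 10^-12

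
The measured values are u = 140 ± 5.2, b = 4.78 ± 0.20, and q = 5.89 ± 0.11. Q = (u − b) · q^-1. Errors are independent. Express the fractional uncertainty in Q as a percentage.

4.28%

Let w = u − b = 135. δw = √(δu² + δb²) = √(27.0 + 0.0400) = 5.20, so δw/w = 0.0385.
Q is then a monomial in w, q:
δQ/Q = √((δw/w)² + (-1·δq/q)²) = √(0.00148 + 0.000349) = 0.0428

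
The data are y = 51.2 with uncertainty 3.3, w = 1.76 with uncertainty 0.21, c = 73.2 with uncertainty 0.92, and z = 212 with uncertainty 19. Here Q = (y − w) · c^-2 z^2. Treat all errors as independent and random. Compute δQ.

Let u = y − w = 49.4. δu = √(δy² + δw²) = √(10.9 + 0.0441) = 3.31, so δu/u = 0.0669.
Q is then a monomial in u, c, z:
δQ/Q = √((δu/u)² + (-2·δc/c)² + (2·δz/z)²) = √(0.00447 + 0.000632 + 0.0321) = 0.193
Q = 415, so δQ = 0.193 × 415 = 80.0.

80.0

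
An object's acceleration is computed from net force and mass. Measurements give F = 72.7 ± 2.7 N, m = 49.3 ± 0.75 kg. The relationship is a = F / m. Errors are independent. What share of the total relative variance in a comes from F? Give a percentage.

(δa/a)² = (1·δF/F)² + (-1·δm/m)²
  F term: (1×0.0371)² = 0.00138
  m term: (-1×0.0152)² = 0.000231
Total = 0.00161. Share from F = 0.00138/0.00161 = 0.856.

85.6%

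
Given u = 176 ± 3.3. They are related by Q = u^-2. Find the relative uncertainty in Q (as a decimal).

Relative error in a monomial: (δQ/Q)² = Σ (nᵢ · δxᵢ/xᵢ)².
  (-2·δu/u)² = (-2×0.0187)² = 0.00141
δQ/Q = √(0.00141) = 0.0375

0.0375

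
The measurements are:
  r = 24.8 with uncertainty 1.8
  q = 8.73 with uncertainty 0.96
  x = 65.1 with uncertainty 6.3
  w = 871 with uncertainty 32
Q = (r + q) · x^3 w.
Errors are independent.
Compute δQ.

Let u = r + q = 33.5. δu = √(δr² + δq²) = √(3.24 + 0.922) = 2.04, so δu/u = 0.0608.
Q is then a monomial in u, x, w:
δQ/Q = √((δu/u)² + (3·δx/x)² + (1·δw/w)²) = √(0.00370 + 0.0843 + 0.00135) = 0.299
Q = 8.06e+09, so δQ = 0.299 × 8.06e+09 = 2.41e+09.

2.41e+09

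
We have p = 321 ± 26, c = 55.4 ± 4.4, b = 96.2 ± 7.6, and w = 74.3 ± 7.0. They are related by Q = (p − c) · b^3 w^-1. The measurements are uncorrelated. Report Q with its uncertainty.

(3.18 ± 0.871) × 10^6

Let u = p − c = 266. δu = √(δp² + δc²) = √(676 + 19.4) = 26.4, so δu/u = 0.0993.
Q is then a monomial in u, b, w:
δQ/Q = √((δu/u)² + (3·δb/b)² + (-1·δw/w)²) = √(0.00986 + 0.0562 + 0.00888) = 0.274
Q = 3.18e+06, so δQ = 0.274 × 3.18e+06 = 8.71e+05.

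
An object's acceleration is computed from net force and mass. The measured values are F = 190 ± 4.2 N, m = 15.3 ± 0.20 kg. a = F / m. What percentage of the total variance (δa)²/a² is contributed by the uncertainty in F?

(δa/a)² = (1·δF/F)² + (-1·δm/m)²
  F term: (1×0.0221)² = 0.000489
  m term: (-1×0.0131)² = 0.000171
Total = 0.000660. Share from F = 0.000489/0.000660 = 0.741.

74.1%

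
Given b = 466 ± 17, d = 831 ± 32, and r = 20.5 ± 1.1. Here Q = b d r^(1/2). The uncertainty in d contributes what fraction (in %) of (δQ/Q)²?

42.0%

(δQ/Q)² = (1·δb/b)² + (1·δd/d)² + (½·δr/r)²
  b term: (1×0.0365)² = 0.00133
  d term: (1×0.0385)² = 0.00148
  r term: (0.5×0.0537)² = 0.000720
Total = 0.00353. Share from d = 0.00148/0.00353 = 0.420.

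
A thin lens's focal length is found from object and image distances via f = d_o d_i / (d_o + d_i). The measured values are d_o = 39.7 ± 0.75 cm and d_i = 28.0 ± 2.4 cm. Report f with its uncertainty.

16.4 ± 0.835 cm

∂f/∂d_o = (d_i/(d_o+d_i))² = 0.171;  ∂f/∂d_i = (d_o/(d_o+d_i))² = 0.344
δf = √((∂f/∂d_o · δd_o)² + (∂f/∂d_i · δd_i)²) = √(0.0165 + 0.681) = 0.835 cm
f = 16.4 cm.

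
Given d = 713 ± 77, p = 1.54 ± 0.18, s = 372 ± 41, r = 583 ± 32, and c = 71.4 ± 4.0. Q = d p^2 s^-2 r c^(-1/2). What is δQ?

0.290

Relative error in a monomial: (δQ/Q)² = Σ (nᵢ · δxᵢ/xᵢ)².
  (1·δd/d)² = (1×0.108)² = 0.0117;  (2·δp/p)² = (2×0.117)² = 0.0546;  (-2·δs/s)² = (-2×0.110)² = 0.0486;  (1·δr/r)² = (1×0.0549)² = 0.00301;  (−½·δc/c)² = (-0.5×0.0560)² = 0.000785
δQ/Q = √(0.119) = 0.345
Q = 0.843, so δQ = 0.345 × 0.843 = 0.290.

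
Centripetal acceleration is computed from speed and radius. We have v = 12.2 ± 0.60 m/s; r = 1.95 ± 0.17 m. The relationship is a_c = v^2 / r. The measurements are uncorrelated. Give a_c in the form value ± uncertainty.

Since a_c is a product/quotient, work with relative uncertainties:
  (2·δv/v)² = (2×0.0492)² = 0.00967;  (-1·δr/r)² = (-1×0.0872)² = 0.00760
δa_c/a_c = √(0.0173) = 0.131
a_c = 76.3 m/s^2, so δa_c = 0.131 × 76.3 = 10.0 m/s^2.

76.3 ± 10.0 m/s^2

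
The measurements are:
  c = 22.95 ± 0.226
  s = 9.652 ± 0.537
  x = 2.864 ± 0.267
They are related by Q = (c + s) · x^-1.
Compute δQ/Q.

0.0949

Let u = c + s = 32.60. δu = √(δc² + δs²) = √(0.0511 + 0.288) = 0.583, so δu/u = 0.0179.
Q is then a monomial in u, x:
δQ/Q = √((δu/u)² + (-1·δx/x)²) = √(0.000319 + 0.00869) = 0.0949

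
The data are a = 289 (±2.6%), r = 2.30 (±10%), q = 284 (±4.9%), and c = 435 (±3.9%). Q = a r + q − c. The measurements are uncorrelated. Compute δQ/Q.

0.140

Let p = a·r = 665. δp/p = √((1·δa/a)² + (1·δr/r)²) = √(0.000676 + 0.0100) = 0.103, so δp = 68.7.
Q = p + q − c: δQ = √(δp² + δq² + δc²) = √(4720 + 194 + 288) = 72.1
Q = 514, so δQ/Q = 72.1/514 = 0.140.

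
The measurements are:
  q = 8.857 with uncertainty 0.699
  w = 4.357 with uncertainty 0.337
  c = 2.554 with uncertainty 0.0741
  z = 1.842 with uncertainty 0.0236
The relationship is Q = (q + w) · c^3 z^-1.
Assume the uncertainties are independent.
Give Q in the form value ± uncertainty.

119.5 ± 12.6

Let u = q + w = 13.21. δu = √(δq² + δw²) = √(0.489 + 0.114) = 0.776, so δu/u = 0.0587.
Q is then a monomial in u, c, z:
δQ/Q = √((δu/u)² + (3·δc/c)² + (-1·δz/z)²) = √(0.00345 + 0.00758 + 0.000164) = 0.106
Q = 119.5, so δQ = 0.106 × 119.5 = 12.6.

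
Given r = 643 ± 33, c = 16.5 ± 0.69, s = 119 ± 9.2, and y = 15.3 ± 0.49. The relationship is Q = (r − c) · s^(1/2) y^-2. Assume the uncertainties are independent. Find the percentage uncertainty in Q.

9.15%

Let u = r − c = 626. δu = √(δr² + δc²) = √(1090 + 0.476) = 33.0, so δu/u = 0.0527.
Q is then a monomial in u, s, y:
δQ/Q = √((δu/u)² + (½·δs/s)² + (-2·δy/y)²) = √(0.00278 + 0.00149 + 0.00410) = 0.0915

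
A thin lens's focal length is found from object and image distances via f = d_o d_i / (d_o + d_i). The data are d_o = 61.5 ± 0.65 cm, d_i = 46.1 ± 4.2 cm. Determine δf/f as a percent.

∂f/∂d_o = (d_i/(d_o+d_i))² = 0.184;  ∂f/∂d_i = (d_o/(d_o+d_i))² = 0.327
δf = √((∂f/∂d_o · δd_o)² + (∂f/∂d_i · δd_i)²) = √(0.0142 + 1.88) = 1.38 cm
f = 26.3 cm, so δf/f = 1.38/26.3 = 0.0523.

5.23%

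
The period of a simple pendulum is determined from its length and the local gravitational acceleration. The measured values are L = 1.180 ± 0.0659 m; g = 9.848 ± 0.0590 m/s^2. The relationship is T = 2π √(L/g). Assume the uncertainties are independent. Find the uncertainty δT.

0.0611 s

Products/powers → add relative errors in quadrature, weighted by exponent:
  (½·δL/L)² = (0.5×0.0558)² = 0.000780;  (−½·δg/g)² = (-0.5×0.00599)² = 8.97e-06
δT/T = √(0.000789) = 0.0281
T = 2.175 s, so δT = 0.0281 × 2.175 = 0.0611 s.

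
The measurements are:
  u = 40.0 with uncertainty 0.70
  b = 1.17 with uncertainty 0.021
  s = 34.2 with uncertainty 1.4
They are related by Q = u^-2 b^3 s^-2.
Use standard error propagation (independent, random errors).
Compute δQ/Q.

Since Q is a product/quotient, work with relative uncertainties:
  (-2·δu/u)² = (-2×0.0175)² = 0.00122;  (3·δb/b)² = (3×0.0179)² = 0.00290;  (-2·δs/s)² = (-2×0.0409)² = 0.00670
δQ/Q = √(0.0108) = 0.104

0.104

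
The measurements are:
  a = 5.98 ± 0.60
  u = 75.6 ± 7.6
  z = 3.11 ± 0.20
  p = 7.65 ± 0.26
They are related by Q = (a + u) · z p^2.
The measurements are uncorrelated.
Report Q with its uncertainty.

14800 ± 1960

Let w = a + u = 81.6. δw = √(δa² + δu²) = √(0.360 + 57.8) = 7.62, so δw/w = 0.0934.
Q is then a monomial in w, z, p:
δQ/Q = √((δw/w)² + (1·δz/z)² + (2·δp/p)²) = √(0.00873 + 0.00414 + 0.00462) = 0.132
Q = 14800, so δQ = 0.132 × 14800 = 1960.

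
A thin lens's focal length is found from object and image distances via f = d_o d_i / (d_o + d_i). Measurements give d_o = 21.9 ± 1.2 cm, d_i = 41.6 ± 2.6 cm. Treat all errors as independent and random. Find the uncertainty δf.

0.601 cm

∂f/∂d_o = (d_i/(d_o+d_i))² = 0.429;  ∂f/∂d_i = (d_o/(d_o+d_i))² = 0.119
δf = √((∂f/∂d_o · δd_o)² + (∂f/∂d_i · δd_i)²) = √(0.265 + 0.0956) = 0.601 cm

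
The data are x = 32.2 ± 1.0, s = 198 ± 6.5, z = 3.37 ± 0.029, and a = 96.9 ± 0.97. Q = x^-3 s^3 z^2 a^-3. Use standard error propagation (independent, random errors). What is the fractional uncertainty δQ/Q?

0.140

For a monomial Q ∝ x^-3, s^3, z^2, a^-3, fractional errors add in quadrature:
  (-3·δx/x)² = (-3×0.0311)² = 0.00868;  (3·δs/s)² = (3×0.0328)² = 0.00970;  (2·δz/z)² = (2×0.00861)² = 0.000296;  (-3·δa/a)² = (-3×0.0100)² = 0.000902
δQ/Q = √(0.0196) = 0.140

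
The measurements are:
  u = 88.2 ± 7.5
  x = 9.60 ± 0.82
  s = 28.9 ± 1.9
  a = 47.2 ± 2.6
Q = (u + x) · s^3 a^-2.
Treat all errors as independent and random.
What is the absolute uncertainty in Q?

253

Let w = u + x = 97.8. δw = √(δu² + δx²) = √(56.2 + 0.672) = 7.54, so δw/w = 0.0771.
Q is then a monomial in w, s, a:
δQ/Q = √((δw/w)² + (3·δs/s)² + (-2·δa/a)²) = √(0.00595 + 0.0389 + 0.0121) = 0.239
Q = 1060, so δQ = 0.239 × 1060 = 253.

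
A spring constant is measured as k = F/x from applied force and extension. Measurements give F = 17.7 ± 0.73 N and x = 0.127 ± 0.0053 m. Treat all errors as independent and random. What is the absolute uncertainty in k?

8.18 N/m

k is a product of powers, so relative uncertainties combine in quadrature:
  (1·δF/F)² = (1×0.0412)² = 0.00170;  (-1·δx/x)² = (-1×0.0417)² = 0.00174
δk/k = √(0.00344) = 0.0587
k = 139 N/m, so δk = 0.0587 × 139 = 8.18 N/m.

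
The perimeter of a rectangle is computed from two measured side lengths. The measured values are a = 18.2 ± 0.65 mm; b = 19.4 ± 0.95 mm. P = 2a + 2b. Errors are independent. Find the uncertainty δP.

2.30 mm

Sums and differences: (δP)² = Σ (cᵢ δxᵢ)².
  (2·δa)² = 1.69;  (2·δb)² = 3.61
δP = √(5.30) = 2.30 mm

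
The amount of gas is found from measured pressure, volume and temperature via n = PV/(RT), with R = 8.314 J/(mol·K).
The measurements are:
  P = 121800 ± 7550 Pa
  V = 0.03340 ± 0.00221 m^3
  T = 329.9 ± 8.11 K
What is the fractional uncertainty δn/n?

Relative error in a monomial: (δn/n)² = Σ (nᵢ · δxᵢ/xᵢ)².
  (1·δP/P)² = (1×0.0620)² = 0.00384;  (1·δV/V)² = (1×0.0662)² = 0.00438;  (-1·δT/T)² = (-1×0.0246)² = 0.000604
δn/n = √(0.00882) = 0.0939

0.0939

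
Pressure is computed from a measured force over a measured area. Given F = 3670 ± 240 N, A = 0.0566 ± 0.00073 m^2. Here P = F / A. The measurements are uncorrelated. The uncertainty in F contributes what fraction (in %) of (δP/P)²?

96.3%

(δP/P)² = (1·δF/F)² + (-1·δA/A)²
  F term: (1×0.0654)² = 0.00428
  A term: (-1×0.0129)² = 0.000166
Total = 0.00444. Share from F = 0.00428/0.00444 = 0.963.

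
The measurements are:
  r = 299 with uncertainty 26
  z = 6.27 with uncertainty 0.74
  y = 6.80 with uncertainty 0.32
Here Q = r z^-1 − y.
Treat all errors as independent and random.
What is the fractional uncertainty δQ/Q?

Let p = r·z^-1 = 47.7. δp/p = √((1·δr/r)² + (-1·δz/z)²) = √(0.00756 + 0.0139) = 0.147, so δp = 6.99.
Q = p − y: δQ = √(δp² + δy²) = √(48.9 + 0.102) = 7.00
Q = 40.9, so δQ/Q = 7.00/40.9 = 0.171.

0.171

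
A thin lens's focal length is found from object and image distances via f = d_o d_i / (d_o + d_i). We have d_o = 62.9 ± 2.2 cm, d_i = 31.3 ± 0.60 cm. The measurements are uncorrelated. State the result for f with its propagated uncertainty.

20.9 ± 0.361 cm

∂f/∂d_o = (d_i/(d_o+d_i))² = 0.110;  ∂f/∂d_i = (d_o/(d_o+d_i))² = 0.446
δf = √((∂f/∂d_o · δd_o)² + (∂f/∂d_i · δd_i)²) = √(0.0590 + 0.0716) = 0.361 cm
f = 20.9 cm.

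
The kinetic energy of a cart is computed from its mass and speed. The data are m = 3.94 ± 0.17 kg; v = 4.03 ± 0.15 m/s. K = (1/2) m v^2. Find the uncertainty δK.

Each factor contributes (exponent × relative error)² to (δK/K)²:
  (1·δm/m)² = (1×0.0431)² = 0.00186;  (2·δv/v)² = (2×0.0372)² = 0.00554
δK/K = √(0.00740) = 0.0860
K = 32.0 J, so δK = 0.0860 × 32.0 = 2.75 J.

2.75 J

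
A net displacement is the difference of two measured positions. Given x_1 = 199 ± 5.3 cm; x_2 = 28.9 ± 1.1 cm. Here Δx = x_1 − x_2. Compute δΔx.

Each term contributes (cᵢ δxᵢ)² to (δΔx)²:
  (δx_1)² = 28.1;  (δx_2)² = 1.21
δΔx = √(29.3) = 5.41 cm

5.41 cm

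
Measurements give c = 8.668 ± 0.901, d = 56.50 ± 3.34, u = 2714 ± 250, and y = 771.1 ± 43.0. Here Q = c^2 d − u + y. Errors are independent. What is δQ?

Let p = c^2·d = 4245. δp/p = √((2·δc/c)² + (1·δd/d)²) = √(0.0432 + 0.00349) = 0.216, so δp = 918.
Q = p − u + y: δQ = √(δp² + δu² + δy²) = √(8.42e+05 + 62500 + 1850) = 952

952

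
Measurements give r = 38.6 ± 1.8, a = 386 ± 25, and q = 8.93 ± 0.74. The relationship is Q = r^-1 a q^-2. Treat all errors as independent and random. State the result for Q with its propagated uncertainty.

0.125 ± 0.0231

Since Q is a product/quotient, work with relative uncertainties:
  (-1·δr/r)² = (-1×0.0466)² = 0.00217;  (1·δa/a)² = (1×0.0648)² = 0.00419;  (-2·δq/q)² = (-2×0.0829)² = 0.0275
δQ/Q = √(0.0338) = 0.184
Q = 0.125, so δQ = 0.184 × 0.125 = 0.0231.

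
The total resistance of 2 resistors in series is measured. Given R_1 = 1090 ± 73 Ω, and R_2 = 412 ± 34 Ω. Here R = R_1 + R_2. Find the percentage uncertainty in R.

For a sum/difference, combine absolute errors in quadrature:
  (δR_1)² = 5330;  (δR_2)² = 1160
δR = √(6480) = 80.5 Ω
R = 1500 Ω, so δR/R = 80.5/1500 = 0.0536.

5.36%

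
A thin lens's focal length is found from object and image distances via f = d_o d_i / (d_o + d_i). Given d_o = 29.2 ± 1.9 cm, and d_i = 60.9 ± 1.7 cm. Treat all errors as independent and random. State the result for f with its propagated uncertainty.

19.7 ± 0.886 cm

∂f/∂d_o = (d_i/(d_o+d_i))² = 0.457;  ∂f/∂d_i = (d_o/(d_o+d_i))² = 0.105
δf = √((∂f/∂d_o · δd_o)² + (∂f/∂d_i · δd_i)²) = √(0.753 + 0.0319) = 0.886 cm
f = 19.7 cm.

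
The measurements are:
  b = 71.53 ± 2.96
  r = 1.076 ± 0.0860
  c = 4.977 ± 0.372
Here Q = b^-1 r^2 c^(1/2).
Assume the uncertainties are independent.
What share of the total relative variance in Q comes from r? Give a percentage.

(δQ/Q)² = (-1·δb/b)² + (2·δr/r)² + (½·δc/c)²
  b term: (-1×0.0414)² = 0.00171
  r term: (2×0.0799)² = 0.0256
  c term: (0.5×0.0747)² = 0.00140
Total = 0.0287. Share from r = 0.0256/0.0287 = 0.892.

89.2%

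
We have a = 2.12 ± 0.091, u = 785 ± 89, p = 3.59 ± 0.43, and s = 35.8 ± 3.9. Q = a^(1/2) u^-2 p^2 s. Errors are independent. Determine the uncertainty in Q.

0.000379

Q is a product of powers, so relative uncertainties combine in quadrature:
  (½·δa/a)² = (0.5×0.0429)² = 0.000461;  (-2·δu/u)² = (-2×0.113)² = 0.0514;  (2·δp/p)² = (2×0.120)² = 0.0574;  (1·δs/s)² = (1×0.109)² = 0.0119
δQ/Q = √(0.121) = 0.348
Q = 0.00109, so δQ = 0.348 × 0.00109 = 0.000379.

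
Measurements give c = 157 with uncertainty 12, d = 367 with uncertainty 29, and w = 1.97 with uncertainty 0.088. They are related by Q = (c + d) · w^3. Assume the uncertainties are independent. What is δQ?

Let u = c + d = 524. δu = √(δc² + δd²) = √(144 + 841) = 31.4, so δu/u = 0.0599.
Q is then a monomial in u, w:
δQ/Q = √((δu/u)² + (3·δw/w)²) = √(0.00359 + 0.0180) = 0.147
Q = 4010, so δQ = 0.147 × 4010 = 588.

588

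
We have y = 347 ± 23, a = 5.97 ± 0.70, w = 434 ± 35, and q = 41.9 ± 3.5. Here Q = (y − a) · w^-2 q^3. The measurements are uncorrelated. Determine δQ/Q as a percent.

Let u = y − a = 341. δu = √(δy² + δa²) = √(529 + 0.490) = 23.0, so δu/u = 0.0675.
Q is then a monomial in u, w, q:
δQ/Q = √((δu/u)² + (-2·δw/w)² + (3·δq/q)²) = √(0.00455 + 0.0260 + 0.0628) = 0.306

30.6%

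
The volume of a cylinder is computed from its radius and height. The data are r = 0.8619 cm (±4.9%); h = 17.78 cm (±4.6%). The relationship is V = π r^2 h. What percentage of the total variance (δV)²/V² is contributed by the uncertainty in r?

(δV/V)² = (2·δr/r)² + (1·δh/h)²
  r term: (2×0.0490)² = 0.00960
  h term: (1×0.0460)² = 0.00212
Total = 0.0117. Share from r = 0.00960/0.0117 = 0.819.

81.9%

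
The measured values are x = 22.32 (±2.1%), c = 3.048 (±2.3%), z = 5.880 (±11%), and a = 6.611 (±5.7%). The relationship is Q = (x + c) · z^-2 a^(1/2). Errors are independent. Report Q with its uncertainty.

Let u = x + c = 25.37. δu = √(δx² + δc²) = √(0.220 + 0.00491) = 0.474, so δu/u = 0.0187.
Q is then a monomial in u, z, a:
δQ/Q = √((δu/u)² + (-2·δz/z)² + (½·δa/a)²) = √(0.000349 + 0.0484 + 0.000812) = 0.223
Q = 1.887, so δQ = 0.223 × 1.887 = 0.420.

1.887 ± 0.420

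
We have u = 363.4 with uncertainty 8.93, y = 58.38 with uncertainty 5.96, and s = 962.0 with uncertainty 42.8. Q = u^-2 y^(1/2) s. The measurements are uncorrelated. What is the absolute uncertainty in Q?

0.00466

Products/powers → add relative errors in quadrature, weighted by exponent:
  (-2·δu/u)² = (-2×0.0246)² = 0.00242;  (½·δy/y)² = (0.5×0.102)² = 0.00261;  (1·δs/s)² = (1×0.0445)² = 0.00198
δQ/Q = √(0.00700) = 0.0837
Q = 0.05566, so δQ = 0.0837 × 0.05566 = 0.00466.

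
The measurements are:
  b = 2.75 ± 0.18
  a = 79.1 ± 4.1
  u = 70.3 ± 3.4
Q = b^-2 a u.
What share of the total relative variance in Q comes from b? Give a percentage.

(δQ/Q)² = (-2·δb/b)² + (1·δa/a)² + (1·δu/u)²
  b term: (-2×0.0655)² = 0.0171
  a term: (1×0.0518)² = 0.00269
  u term: (1×0.0484)² = 0.00234
Total = 0.0222. Share from b = 0.0171/0.0222 = 0.773.

77.3%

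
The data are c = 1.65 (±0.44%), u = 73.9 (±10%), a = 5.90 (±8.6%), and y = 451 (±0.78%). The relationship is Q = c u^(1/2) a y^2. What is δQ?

Relative error in a monomial: (δQ/Q)² = Σ (nᵢ · δxᵢ/xᵢ)².
  (1·δc/c)² = (1×0.00440)² = 1.94e-05;  (½·δu/u)² = (0.5×0.100)² = 0.00250;  (1·δa/a)² = (1×0.0860)² = 0.00740;  (2·δy/y)² = (2×0.00780)² = 0.000243
δQ/Q = √(0.0102) = 0.101
Q = 1.7e+07, so δQ = 0.101 × 1.7e+07 = 1.72e+06.

1.72e+06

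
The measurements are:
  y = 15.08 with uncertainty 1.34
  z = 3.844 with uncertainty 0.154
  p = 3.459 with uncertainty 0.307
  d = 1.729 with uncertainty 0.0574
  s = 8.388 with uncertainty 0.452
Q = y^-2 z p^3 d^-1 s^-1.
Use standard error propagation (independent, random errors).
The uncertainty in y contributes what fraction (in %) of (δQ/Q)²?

29.2%

(δQ/Q)² = (-2·δy/y)² + (1·δz/z)² + (3·δp/p)² + (-1·δd/d)² + (-1·δs/s)²
  y term: (-2×0.0889)² = 0.0316
  z term: (1×0.0401)² = 0.00160
  p term: (3×0.0888)² = 0.0709
  d term: (-1×0.0332)² = 0.00110
  s term: (-1×0.0539)² = 0.00290
Total = 0.108. Share from y = 0.0316/0.108 = 0.292.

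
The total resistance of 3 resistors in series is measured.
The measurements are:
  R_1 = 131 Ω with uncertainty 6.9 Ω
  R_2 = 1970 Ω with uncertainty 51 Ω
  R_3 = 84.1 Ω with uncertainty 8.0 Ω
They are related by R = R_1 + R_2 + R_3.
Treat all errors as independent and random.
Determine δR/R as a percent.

For a sum/difference, combine absolute errors in quadrature:
  (δR_1)² = 47.6;  (δR_2)² = 2600;  (δR_3)² = 64.0
δR = √(2710) = 52.1 Ω
R = 2190 Ω, so δR/R = 52.1/2190 = 0.0238.

2.38%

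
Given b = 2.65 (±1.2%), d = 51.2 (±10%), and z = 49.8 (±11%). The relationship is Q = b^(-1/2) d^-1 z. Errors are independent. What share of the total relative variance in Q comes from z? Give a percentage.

(δQ/Q)² = (−½·δb/b)² + (-1·δd/d)² + (1·δz/z)²
  b term: (-0.5×0.0120)² = 3.6e-05
  d term: (-1×0.100)² = 0.0100
  z term: (1×0.110)² = 0.0121
Total = 0.0221. Share from z = 0.0121/0.0221 = 0.547.

54.7%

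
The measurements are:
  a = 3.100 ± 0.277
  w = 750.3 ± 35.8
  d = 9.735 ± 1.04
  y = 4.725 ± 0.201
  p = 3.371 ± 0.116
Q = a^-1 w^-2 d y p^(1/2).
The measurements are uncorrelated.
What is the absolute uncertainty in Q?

8.47e-06

For a monomial Q ∝ a^-1, w^-2, d, y, p^(1/2), fractional errors add in quadrature:
  (-1·δa/a)² = (-1×0.0894)² = 0.00798;  (-2·δw/w)² = (-2×0.0477)² = 0.00911;  (1·δd/d)² = (1×0.107)² = 0.0114;  (1·δy/y)² = (1×0.0425)² = 0.00181;  (½·δp/p)² = (0.5×0.0344)² = 0.000296
δQ/Q = √(0.0306) = 0.175
Q = 4.839e-05, so δQ = 0.175 × 4.839e-05 = 8.47e-06.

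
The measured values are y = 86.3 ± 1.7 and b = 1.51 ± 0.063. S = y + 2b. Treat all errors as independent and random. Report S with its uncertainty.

S is a linear combination, so absolute uncertainties add in quadrature:
  (δy)² = 2.89;  (2·δb)² = 0.0159
δS = √(2.91) = 1.70
S = 89.3.

89.3 ± 1.70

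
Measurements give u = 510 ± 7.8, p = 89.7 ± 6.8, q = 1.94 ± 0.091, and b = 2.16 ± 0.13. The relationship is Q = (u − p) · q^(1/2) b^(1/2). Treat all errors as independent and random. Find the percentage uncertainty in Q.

4.54%

Let w = u − p = 420. δw = √(δu² + δp²) = √(60.8 + 46.2) = 10.3, so δw/w = 0.0246.
Q is then a monomial in w, q, b:
δQ/Q = √((δw/w)² + (½·δq/q)² + (½·δb/b)²) = √(0.000606 + 0.000550 + 0.000906) = 0.0454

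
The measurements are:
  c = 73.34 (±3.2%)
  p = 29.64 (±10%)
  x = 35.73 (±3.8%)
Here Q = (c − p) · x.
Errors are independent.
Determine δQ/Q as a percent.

9.45%

Let u = c − p = 43.70. δu = √(δc² + δp²) = √(5.51 + 8.79) = 3.78, so δu/u = 0.0865.
Q is then a monomial in u, x:
δQ/Q = √((δu/u)² + (1·δx/x)²) = √(0.00748 + 0.00144) = 0.0945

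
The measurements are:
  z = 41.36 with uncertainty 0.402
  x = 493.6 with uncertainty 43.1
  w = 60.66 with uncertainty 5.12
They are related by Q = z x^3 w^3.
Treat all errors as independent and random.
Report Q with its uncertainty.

(1.110 ± 0.405) × 10^15

Products/powers → add relative errors in quadrature, weighted by exponent:
  (1·δz/z)² = (1×0.00972)² = 9.45e-05;  (3·δx/x)² = (3×0.0873)² = 0.0686;  (3·δw/w)² = (3×0.0844)² = 0.0641
δQ/Q = √(0.133) = 0.364
Q = 1.11e+15, so δQ = 0.364 × 1.11e+15 = 4.05e+14.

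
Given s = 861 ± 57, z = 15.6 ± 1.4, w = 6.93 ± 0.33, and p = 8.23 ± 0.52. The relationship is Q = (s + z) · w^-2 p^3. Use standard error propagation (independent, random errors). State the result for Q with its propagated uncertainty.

Let u = s + z = 877. δu = √(δs² + δz²) = √(3250 + 1.96) = 57.0, so δu/u = 0.0650.
Q is then a monomial in u, w, p:
δQ/Q = √((δu/u)² + (-2·δw/w)² + (3·δp/p)²) = √(0.00423 + 0.00907 + 0.0359) = 0.222
Q = 10200, so δQ = 0.222 × 10200 = 2260.

10200 ± 2260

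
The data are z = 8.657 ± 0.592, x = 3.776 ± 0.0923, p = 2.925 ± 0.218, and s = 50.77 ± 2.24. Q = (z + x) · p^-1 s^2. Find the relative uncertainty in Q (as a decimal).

Let u = z + x = 12.43. δu = √(δz² + δx²) = √(0.350 + 0.00852) = 0.599, so δu/u = 0.0482.
Q is then a monomial in u, p, s:
δQ/Q = √((δu/u)² + (-1·δp/p)² + (2·δs/s)²) = √(0.00232 + 0.00555 + 0.00779) = 0.125

0.125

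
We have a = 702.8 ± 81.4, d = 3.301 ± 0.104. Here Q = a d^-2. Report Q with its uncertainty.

64.50 ± 8.50

Since Q is a product/quotient, work with relative uncertainties:
  (1·δa/a)² = (1×0.116)² = 0.0134;  (-2·δd/d)² = (-2×0.0315)² = 0.00397
δQ/Q = √(0.0174) = 0.132
Q = 64.50, so δQ = 0.132 × 64.50 = 8.50.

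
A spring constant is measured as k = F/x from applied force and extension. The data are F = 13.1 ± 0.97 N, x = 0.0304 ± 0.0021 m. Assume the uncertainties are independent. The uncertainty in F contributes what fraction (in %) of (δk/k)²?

53.5%

(δk/k)² = (1·δF/F)² + (-1·δx/x)²
  F term: (1×0.0740)² = 0.00548
  x term: (-1×0.0691)² = 0.00477
Total = 0.0103. Share from F = 0.00548/0.0103 = 0.535.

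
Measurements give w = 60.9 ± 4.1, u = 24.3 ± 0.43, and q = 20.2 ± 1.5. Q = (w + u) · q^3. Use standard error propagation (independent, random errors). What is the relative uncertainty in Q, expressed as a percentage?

Let h = w + u = 85.2. δh = √(δw² + δu²) = √(16.8 + 0.185) = 4.12, so δh/h = 0.0484.
Q is then a monomial in h, q:
δQ/Q = √((δh/h)² + (3·δq/q)²) = √(0.00234 + 0.0496) = 0.228

22.8%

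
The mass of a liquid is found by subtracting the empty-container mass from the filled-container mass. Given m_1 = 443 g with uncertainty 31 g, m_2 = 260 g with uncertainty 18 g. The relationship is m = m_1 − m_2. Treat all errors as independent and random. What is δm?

Absolute uncertainties add in quadrature for a linear combination:
  (δm_1)² = 961;  (δm_2)² = 324
δm = √(1280) = 35.8 g

35.8 g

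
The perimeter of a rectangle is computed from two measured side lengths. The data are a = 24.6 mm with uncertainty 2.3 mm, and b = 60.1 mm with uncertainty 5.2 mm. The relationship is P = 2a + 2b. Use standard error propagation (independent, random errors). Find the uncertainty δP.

11.4 mm

Each term contributes (cᵢ δxᵢ)² to (δP)²:
  (2·δa)² = 21.2;  (2·δb)² = 108
δP = √(129) = 11.4 mm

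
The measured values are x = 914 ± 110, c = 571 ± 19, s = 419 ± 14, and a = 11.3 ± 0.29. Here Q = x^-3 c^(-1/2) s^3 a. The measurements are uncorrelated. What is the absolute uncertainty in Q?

Each factor contributes (exponent × relative error)² to (δQ/Q)²:
  (-3·δx/x)² = (-3×0.120)² = 0.130;  (−½·δc/c)² = (-0.5×0.0333)² = 0.000277;  (3·δs/s)² = (3×0.0334)² = 0.0100;  (1·δa/a)² = (1×0.0257)² = 0.000659
δQ/Q = √(0.141) = 0.376
Q = 0.0456, so δQ = 0.376 × 0.0456 = 0.0171.

0.0171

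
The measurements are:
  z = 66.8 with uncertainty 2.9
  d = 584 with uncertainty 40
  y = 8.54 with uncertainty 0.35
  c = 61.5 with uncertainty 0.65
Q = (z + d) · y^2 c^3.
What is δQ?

1.19e+09

Let u = z + d = 651. δu = √(δz² + δd²) = √(8.41 + 1600) = 40.1, so δu/u = 0.0616.
Q is then a monomial in u, y, c:
δQ/Q = √((δu/u)² + (2·δy/y)² + (3·δc/c)²) = √(0.00380 + 0.00672 + 0.00101) = 0.107
Q = 1.1e+10, so δQ = 0.107 × 1.1e+10 = 1.19e+09.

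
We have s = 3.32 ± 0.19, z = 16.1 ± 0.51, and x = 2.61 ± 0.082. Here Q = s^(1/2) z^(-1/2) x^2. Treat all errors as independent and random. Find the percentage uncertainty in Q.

7.08%

Q is a product of powers, so relative uncertainties combine in quadrature:
  (½·δs/s)² = (0.5×0.0572)² = 0.000819;  (−½·δz/z)² = (-0.5×0.0317)² = 0.000251;  (2·δx/x)² = (2×0.0314)² = 0.00395
δQ/Q = √(0.00502) = 0.0708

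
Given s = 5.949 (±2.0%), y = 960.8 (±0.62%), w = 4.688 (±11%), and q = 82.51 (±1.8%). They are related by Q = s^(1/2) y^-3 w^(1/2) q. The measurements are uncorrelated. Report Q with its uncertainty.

(4.913 ± 0.303) × 10^-7

Products/powers → add relative errors in quadrature, weighted by exponent:
  (½·δs/s)² = (0.5×0.0200)² = 0.000100;  (-3·δy/y)² = (-3×0.00620)² = 0.000346;  (½·δw/w)² = (0.5×0.110)² = 0.00303;  (1·δq/q)² = (1×0.0180)² = 0.000324
δQ/Q = √(0.00379) = 0.0616
Q = 4.913e-07, so δQ = 0.0616 × 4.913e-07 = 3.03e-08.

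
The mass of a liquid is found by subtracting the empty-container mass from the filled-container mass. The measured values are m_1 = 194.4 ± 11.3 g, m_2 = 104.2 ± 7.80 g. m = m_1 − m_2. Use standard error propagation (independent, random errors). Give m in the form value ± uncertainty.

90.20 ± 13.7 g

Sums and differences: (δm)² = Σ (cᵢ δxᵢ)².
  (δm_1)² = 128;  (δm_2)² = 60.8
δm = √(189) = 13.7 g
m = 90.20 g.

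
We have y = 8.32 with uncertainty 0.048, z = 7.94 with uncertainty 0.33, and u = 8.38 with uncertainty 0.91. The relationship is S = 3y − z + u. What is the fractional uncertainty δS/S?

Each term contributes (cᵢ δxᵢ)² to (δS)²:
  (3·δy)² = 0.0207;  (δz)² = 0.109;  (δu)² = 0.828
δS = √(0.958) = 0.979
S = 25.4, so δS/S = 0.979/25.4 = 0.0385.

0.0385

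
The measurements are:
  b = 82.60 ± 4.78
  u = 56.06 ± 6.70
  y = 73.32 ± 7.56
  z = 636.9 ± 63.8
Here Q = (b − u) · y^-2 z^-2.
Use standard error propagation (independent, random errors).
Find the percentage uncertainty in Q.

42.3%

Let w = b − u = 26.54. δw = √(δb² + δu²) = √(22.8 + 44.9) = 8.23, so δw/w = 0.310.
Q is then a monomial in w, y, z:
δQ/Q = √((δw/w)² + (-2·δy/y)² + (-2·δz/z)²) = √(0.0962 + 0.0425 + 0.0401) = 0.423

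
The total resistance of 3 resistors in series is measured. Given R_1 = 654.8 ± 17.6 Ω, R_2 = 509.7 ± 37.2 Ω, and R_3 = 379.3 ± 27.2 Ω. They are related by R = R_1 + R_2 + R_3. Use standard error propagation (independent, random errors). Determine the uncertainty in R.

49.3 Ω

Sums and differences: (δR)² = Σ (cᵢ δxᵢ)².
  (δR_1)² = 310;  (δR_2)² = 1380;  (δR_3)² = 740
δR = √(2430) = 49.3 Ω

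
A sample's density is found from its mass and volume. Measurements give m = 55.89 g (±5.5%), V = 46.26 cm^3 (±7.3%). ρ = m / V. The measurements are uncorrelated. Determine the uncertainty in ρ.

Products/powers → add relative errors in quadrature, weighted by exponent:
  (1·δm/m)² = (1×0.0550)² = 0.00302;  (-1·δV/V)² = (-1×0.0730)² = 0.00533
δρ/ρ = √(0.00835) = 0.0914
ρ = 1.208 g/cm^3, so δρ = 0.0914 × 1.208 = 0.110 g/cm^3.

0.110 g/cm^3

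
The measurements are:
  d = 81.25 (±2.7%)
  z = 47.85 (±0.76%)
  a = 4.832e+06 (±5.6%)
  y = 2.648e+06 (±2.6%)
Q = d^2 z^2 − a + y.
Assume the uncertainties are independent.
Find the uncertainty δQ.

Let p = d^2·z^2 = 1.512e+07. δp/p = √((2·δd/d)² + (2·δz/z)²) = √(0.00292 + 0.000231) = 0.0561, so δp = 8.48e+05.
Q = p − a + y: δQ = √(δp² + δa² + δy²) = √(7.19e+11 + 7.32e+10 + 4.74e+09) = 8.93e+05

8.93e+05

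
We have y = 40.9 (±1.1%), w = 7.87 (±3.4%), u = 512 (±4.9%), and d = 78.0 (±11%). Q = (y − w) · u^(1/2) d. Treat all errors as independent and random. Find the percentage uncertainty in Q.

11.4%

Let h = y − w = 33.0. δh = √(δy² + δw²) = √(0.202 + 0.0716) = 0.523, so δh/h = 0.0158.
Q is then a monomial in h, u, d:
δQ/Q = √((δh/h)² + (½·δu/u)² + (1·δd/d)²) = √(0.000251 + 0.000600 + 0.0121) = 0.114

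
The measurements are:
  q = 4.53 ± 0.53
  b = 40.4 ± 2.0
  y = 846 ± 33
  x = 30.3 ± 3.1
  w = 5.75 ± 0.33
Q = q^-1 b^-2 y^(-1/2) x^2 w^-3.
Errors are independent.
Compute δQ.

6.94e-06

Since Q is a product/quotient, work with relative uncertainties:
  (-1·δq/q)² = (-1×0.117)² = 0.0137;  (-2·δb/b)² = (-2×0.0495)² = 0.00980;  (−½·δy/y)² = (-0.5×0.0390)² = 0.000380;  (2·δx/x)² = (2×0.102)² = 0.0419;  (-3·δw/w)² = (-3×0.0574)² = 0.0296
δQ/Q = √(0.0954) = 0.309
Q = 2.25e-05, so δQ = 0.309 × 2.25e-05 = 6.94e-06.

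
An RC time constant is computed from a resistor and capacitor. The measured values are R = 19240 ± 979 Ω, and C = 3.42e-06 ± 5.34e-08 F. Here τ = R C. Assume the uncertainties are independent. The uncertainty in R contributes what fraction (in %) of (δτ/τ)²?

91.4%

(δτ/τ)² = (1·δR/R)² + (1·δC/C)²
  R term: (1×0.0509)² = 0.00259
  C term: (1×0.0156)² = 0.000244
Total = 0.00283. Share from R = 0.00259/0.00283 = 0.914.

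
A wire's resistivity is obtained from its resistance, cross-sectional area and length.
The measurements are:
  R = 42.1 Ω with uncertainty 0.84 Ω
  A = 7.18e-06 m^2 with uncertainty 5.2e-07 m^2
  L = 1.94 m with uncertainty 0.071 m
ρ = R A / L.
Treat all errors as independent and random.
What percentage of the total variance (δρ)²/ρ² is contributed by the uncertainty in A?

(δρ/ρ)² = (1·δR/R)² + (1·δA/A)² + (-1·δL/L)²
  R term: (1×0.0200)² = 0.000398
  A term: (1×0.0724)² = 0.00525
  L term: (-1×0.0366)² = 0.00134
Total = 0.00698. Share from A = 0.00525/0.00698 = 0.751.

75.1%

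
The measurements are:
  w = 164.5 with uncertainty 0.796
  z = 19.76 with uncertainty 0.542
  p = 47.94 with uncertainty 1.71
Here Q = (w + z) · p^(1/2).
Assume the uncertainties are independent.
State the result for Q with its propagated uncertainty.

1276 ± 23.7

Let u = w + z = 184.3. δu = √(δw² + δz²) = √(0.634 + 0.294) = 0.963, so δu/u = 0.00523.
Q is then a monomial in u, p:
δQ/Q = √((δu/u)² + (½·δp/p)²) = √(2.73e-05 + 0.000318) = 0.0186
Q = 1276, so δQ = 0.0186 × 1276 = 23.7.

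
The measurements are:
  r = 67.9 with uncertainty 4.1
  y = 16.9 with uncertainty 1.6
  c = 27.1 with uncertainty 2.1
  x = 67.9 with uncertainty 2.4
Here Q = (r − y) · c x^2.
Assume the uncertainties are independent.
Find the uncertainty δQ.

8.66e+05

Let u = r − y = 51.0. δu = √(δr² + δy²) = √(16.8 + 2.56) = 4.40, so δu/u = 0.0863.
Q is then a monomial in u, c, x:
δQ/Q = √((δu/u)² + (1·δc/c)² + (2·δx/x)²) = √(0.00745 + 0.00600 + 0.00500) = 0.136
Q = 6.37e+06, so δQ = 0.136 × 6.37e+06 = 8.66e+05.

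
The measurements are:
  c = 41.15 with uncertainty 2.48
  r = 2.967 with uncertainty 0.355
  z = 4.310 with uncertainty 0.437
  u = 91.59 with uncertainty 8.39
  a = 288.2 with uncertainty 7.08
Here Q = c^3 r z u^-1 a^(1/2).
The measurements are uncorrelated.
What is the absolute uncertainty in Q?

Each factor contributes (exponent × relative error)² to (δQ/Q)²:
  (3·δc/c)² = (3×0.0603)² = 0.0327;  (1·δr/r)² = (1×0.120)² = 0.0143;  (1·δz/z)² = (1×0.101)² = 0.0103;  (-1·δu/u)² = (-1×0.0916)² = 0.00839;  (½·δa/a)² = (0.5×0.0246)² = 0.000151
δQ/Q = √(0.0658) = 0.257
Q = 165200, so δQ = 0.257 × 165200 = 42400.

42400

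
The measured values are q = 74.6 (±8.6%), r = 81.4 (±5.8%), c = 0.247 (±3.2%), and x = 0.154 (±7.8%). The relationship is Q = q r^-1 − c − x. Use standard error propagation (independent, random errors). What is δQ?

Let p = q·r^-1 = 0.916. δp/p = √((1·δq/q)² + (-1·δr/r)²) = √(0.00740 + 0.00336) = 0.104, so δp = 0.0951.
Q = p − c − x: δQ = √(δp² + δc² + δx²) = √(0.00904 + 6.25e-05 + 0.000144) = 0.0961

0.0961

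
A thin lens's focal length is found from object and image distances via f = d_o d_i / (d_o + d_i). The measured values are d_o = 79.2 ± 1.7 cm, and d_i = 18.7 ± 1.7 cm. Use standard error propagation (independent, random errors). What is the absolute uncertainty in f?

∂f/∂d_o = (d_i/(d_o+d_i))² = 0.0365;  ∂f/∂d_i = (d_o/(d_o+d_i))² = 0.654
δf = √((∂f/∂d_o · δd_o)² + (∂f/∂d_i · δd_i)²) = √(0.00385 + 1.24) = 1.11 cm

1.11 cm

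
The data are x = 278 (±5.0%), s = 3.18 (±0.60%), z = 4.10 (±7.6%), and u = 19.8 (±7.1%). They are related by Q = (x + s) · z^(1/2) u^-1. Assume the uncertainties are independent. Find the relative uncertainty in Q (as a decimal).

Let w = x + s = 281. δw = √(δx² + δs²) = √(193 + 0.000364) = 13.9, so δw/w = 0.0494.
Q is then a monomial in w, z, u:
δQ/Q = √((δw/w)² + (½·δz/z)² + (-1·δu/u)²) = √(0.00244 + 0.00144 + 0.00504) = 0.0945

0.0945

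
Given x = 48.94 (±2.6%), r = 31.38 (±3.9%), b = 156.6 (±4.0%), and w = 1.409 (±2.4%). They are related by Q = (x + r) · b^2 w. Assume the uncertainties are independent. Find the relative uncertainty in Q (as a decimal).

0.0864

Let u = x + r = 80.32. δu = √(δx² + δr²) = √(1.62 + 1.50) = 1.77, so δu/u = 0.0220.
Q is then a monomial in u, b, w:
δQ/Q = √((δu/u)² + (2·δb/b)² + (1·δw/w)²) = √(0.000483 + 0.00640 + 0.000576) = 0.0864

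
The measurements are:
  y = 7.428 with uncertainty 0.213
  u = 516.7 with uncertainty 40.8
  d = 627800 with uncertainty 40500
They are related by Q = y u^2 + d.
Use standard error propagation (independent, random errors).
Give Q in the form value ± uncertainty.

Let p = y·u^2 = 1.983e+06. δp/p = √((1·δy/y)² + (2·δu/u)²) = √(0.000822 + 0.0249) = 0.161, so δp = 3.18e+05.
Q = p + d: δQ = √(δp² + δd²) = √(1.01e+11 + 1.64e+09) = 3.21e+05
Q = 2.611e+06.

(2.611 ± 0.321) × 10^6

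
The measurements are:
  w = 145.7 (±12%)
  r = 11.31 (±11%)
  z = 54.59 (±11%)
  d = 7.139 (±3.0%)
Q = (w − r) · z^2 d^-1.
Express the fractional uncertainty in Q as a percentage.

Let u = w − r = 134.4. δu = √(δw² + δr²) = √(306 + 1.55) = 17.5, so δu/u = 0.130.
Q is then a monomial in u, z, d:
δQ/Q = √((δu/u)² + (2·δz/z)² + (-1·δd/d)²) = √(0.0170 + 0.0484 + 0.000900) = 0.258

25.8%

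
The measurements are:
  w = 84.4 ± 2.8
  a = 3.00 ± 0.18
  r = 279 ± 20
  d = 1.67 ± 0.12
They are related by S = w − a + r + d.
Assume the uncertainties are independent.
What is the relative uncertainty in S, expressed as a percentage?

5.58%

Absolute uncertainties add in quadrature for a linear combination:
  (δw)² = 7.84;  (δa)² = 0.0324;  (δr)² = 400;  (δd)² = 0.0144
δS = √(408) = 20.2
S = 362, so δS/S = 20.2/362 = 0.0558.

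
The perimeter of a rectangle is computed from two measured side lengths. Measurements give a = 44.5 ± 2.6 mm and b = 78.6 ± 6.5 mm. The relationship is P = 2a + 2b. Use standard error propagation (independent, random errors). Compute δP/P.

0.0569

For a sum/difference, combine absolute errors in quadrature:
  (2·δa)² = 27.0;  (2·δb)² = 169
δP = √(196) = 14.0 mm
P = 246 mm, so δP/P = 14.0/246 = 0.0569.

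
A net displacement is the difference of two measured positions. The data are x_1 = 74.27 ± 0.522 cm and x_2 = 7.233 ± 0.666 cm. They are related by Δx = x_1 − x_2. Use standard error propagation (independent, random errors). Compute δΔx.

Δx is a linear combination, so absolute uncertainties add in quadrature:
  (δx_1)² = 0.272;  (δx_2)² = 0.444
δΔx = √(0.716) = 0.846 cm

0.846 cm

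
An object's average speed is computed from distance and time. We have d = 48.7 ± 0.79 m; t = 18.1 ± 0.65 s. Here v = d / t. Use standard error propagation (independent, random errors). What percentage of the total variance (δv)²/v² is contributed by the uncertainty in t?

83.1%

(δv/v)² = (1·δd/d)² + (-1·δt/t)²
  d term: (1×0.0162)² = 0.000263
  t term: (-1×0.0359)² = 0.00129
Total = 0.00155. Share from t = 0.00129/0.00155 = 0.831.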